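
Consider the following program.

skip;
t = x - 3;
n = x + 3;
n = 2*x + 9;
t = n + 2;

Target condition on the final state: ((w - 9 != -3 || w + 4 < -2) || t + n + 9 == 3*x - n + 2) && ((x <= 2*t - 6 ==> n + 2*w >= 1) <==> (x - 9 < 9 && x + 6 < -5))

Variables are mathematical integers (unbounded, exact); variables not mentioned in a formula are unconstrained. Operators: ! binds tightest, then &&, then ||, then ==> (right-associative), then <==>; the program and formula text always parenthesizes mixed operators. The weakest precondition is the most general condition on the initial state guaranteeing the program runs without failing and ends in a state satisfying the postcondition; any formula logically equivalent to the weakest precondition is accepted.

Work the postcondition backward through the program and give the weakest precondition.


Working backward. After the program, the postcondition ((w - 9 != -3 || w + 4 < -2) || t + n + 9 == 3*x - n + 2) && ((x <= 2*t - 6 ==> n + 2*w >= 1) <==> (x - 9 < 9 && x + 6 < -5)) must hold; in canonical form it is (w != 6 || w < -6 || 2*n + t == 3*x - 7) && ((x <= 2*t - 6 ==> n + 2*w >= 1) <==> (x < 18 && x < -11)).
Before t := n + 2: (w != 6 || w < -6 || 3*n == 3*x - 9) && ((x <= 2*n - 2 ==> n + 2*w >= 1) <==> (x < 18 && x < -11))
Before n := 2*x + 9: (w != 6 || w < -6 || 3*x == -36) && ((3*x >= -16 ==> 2*w + 2*x >= -8) <==> (x < 18 && x < -11))
Before n := x + 3: (w != 6 || w < -6 || 3*x == -36) && ((3*x >= -16 ==> 2*w + 2*x >= -8) <==> (x < 18 && x < -11))
Before t := x - 3: (w != 6 || w < -6 || 3*x == -36) && ((3*x >= -16 ==> 2*w + 2*x >= -8) <==> (x < 18 && x < -11))
Before skip: (w != 6 || w < -6 || 3*x == -36) && ((3*x >= -16 ==> 2*w + 2*x >= -8) <==> (x < 18 && x < -11))
Answer: WP = (w != 6 || w < -6 || 3*x == -36) && ((3*x >= -16 ==> 2*w + 2*x >= -8) <==> (x < 18 && x < -11))


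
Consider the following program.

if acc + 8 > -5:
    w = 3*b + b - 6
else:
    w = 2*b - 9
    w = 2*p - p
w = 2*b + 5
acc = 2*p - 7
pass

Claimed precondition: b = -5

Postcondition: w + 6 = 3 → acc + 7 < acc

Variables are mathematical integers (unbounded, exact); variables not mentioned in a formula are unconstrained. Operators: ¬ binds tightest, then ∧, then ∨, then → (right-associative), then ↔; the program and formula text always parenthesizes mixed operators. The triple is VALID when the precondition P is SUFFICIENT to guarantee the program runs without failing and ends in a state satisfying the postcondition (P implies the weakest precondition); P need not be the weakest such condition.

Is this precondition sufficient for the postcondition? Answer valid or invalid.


Working backward. After the program, the postcondition w + 6 = 3 → acc + 7 < acc must hold; in canonical form it is ¬(w = -3).
Before skip: ¬(w = -3)
Before acc := 2*p - 7: ¬(w = -3)
Before w := 2*b + 5: ¬(2*b = -8)
Then branch requires ¬(2*b = -8); else branch requires ¬(2*b = -8).
Before the if: (acc > -13 → (¬(2*b = -8))) ∧ ((¬(acc > -13)) → (¬(2*b = -8)))
The weakest precondition is (acc > -13 → (¬(2*b = -8))) ∧ ((¬(acc > -13)) → (¬(2*b = -8))).
Check whether b = -5 implies it.
Every state satisfying the precondition satisfies the weakest precondition: the implication holds.
Answer: valid


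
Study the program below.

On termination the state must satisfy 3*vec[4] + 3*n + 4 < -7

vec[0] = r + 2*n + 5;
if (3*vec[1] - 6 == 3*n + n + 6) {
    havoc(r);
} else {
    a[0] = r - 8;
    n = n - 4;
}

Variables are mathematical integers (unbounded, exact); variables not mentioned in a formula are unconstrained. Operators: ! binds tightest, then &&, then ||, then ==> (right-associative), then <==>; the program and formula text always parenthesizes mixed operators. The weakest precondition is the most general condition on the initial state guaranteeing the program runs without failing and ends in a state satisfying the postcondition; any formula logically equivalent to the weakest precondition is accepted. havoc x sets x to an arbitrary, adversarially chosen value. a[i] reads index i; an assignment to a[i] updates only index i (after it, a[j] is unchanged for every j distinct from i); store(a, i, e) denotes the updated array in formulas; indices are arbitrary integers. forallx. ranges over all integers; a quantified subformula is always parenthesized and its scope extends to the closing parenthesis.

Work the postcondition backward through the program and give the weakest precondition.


Working backward. After the program, the postcondition 3*vec[4] + 3*n + 4 < -7 must hold; in canonical form it is 3*vec[4] + 3*n < -11.
Then branch requires 3*vec[4] + 3*n < -11; else branch requires 3*vec[4] + 3*n < 1.
Before the if: (3*vec[1] == 4*n + 12 ==> 3*vec[4] + 3*n < -11) && ((!(3*vec[1] == 4*n + 12)) ==> 3*vec[4] + 3*n < 1)
Before vec[0] := r + 2*n + 5: (3*vec[1] == 4*n + 12 ==> 3*vec[4] + 3*n < -11) && ((!(3*vec[1] == 4*n + 12)) ==> 3*vec[4] + 3*n < 1)
Answer: WP = (3*vec[1] == 4*n + 12 ==> 3*vec[4] + 3*n < -11) && ((!(3*vec[1] == 4*n + 12)) ==> 3*vec[4] + 3*n < 1)


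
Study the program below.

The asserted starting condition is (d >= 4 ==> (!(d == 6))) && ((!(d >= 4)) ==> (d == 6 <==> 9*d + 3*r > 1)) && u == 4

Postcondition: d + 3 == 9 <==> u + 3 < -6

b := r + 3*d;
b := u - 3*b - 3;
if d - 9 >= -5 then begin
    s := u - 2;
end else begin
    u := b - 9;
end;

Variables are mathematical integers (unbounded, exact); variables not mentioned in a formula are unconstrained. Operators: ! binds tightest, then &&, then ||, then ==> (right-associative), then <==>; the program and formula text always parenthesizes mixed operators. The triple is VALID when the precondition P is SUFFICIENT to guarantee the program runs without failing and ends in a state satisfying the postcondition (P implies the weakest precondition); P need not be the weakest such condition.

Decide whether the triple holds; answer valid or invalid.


Working backward. After the program, the postcondition d + 3 == 9 <==> u + 3 < -6 must hold; in canonical form it is d == 6 <==> u < -9.
Then branch requires d == 6 <==> u < -9; else branch requires d == 6 <==> b < 0.
Before the if: (d >= 4 ==> (d == 6 <==> u < -9)) && ((!(d >= 4)) ==> (d == 6 <==> b < 0))
Before b := u - 3*b - 3: (d >= 4 ==> (d == 6 <==> u < -9)) && ((!(d >= 4)) ==> (d == 6 <==> u < 3*b + 3))
Before b := r + 3*d: (d >= 4 ==> (d == 6 <==> u < -9)) && ((!(d >= 4)) ==> (d == 6 <==> u < 9*d + 3*r + 3))
The weakest precondition is (d >= 4 ==> (d == 6 <==> u < -9)) && ((!(d >= 4)) ==> (d == 6 <==> u < 9*d + 3*r + 3)).
Check whether (d >= 4 ==> (!(d == 6))) && ((!(d >= 4)) ==> (d == 6 <==> 9*d + 3*r > 1)) && u == 4 implies it.
Every state satisfying the precondition satisfies the weakest precondition: the implication holds.
Answer: valid


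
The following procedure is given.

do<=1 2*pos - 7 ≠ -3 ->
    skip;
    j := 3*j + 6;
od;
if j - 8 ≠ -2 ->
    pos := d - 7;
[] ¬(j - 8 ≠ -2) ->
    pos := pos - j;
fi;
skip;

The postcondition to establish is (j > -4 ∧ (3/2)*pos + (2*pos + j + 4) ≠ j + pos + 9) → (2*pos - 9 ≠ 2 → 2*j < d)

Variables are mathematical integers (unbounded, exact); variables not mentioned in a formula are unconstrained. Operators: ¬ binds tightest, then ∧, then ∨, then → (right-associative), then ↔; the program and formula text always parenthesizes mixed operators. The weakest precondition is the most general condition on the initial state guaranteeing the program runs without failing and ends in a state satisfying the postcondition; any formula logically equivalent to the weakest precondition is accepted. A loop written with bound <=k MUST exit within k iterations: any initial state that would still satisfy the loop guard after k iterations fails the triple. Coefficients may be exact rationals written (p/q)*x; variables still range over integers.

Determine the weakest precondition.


Working backward. After the program, the postcondition (j > -4 ∧ (3/2)*pos + (2*pos + j + 4) ≠ j + pos + 9) → (2*pos - 9 ≠ 2 → 2*j < d) must hold; in canonical form it is (j > -4 ∧ (5/2)*pos ≠ 5) → (2*pos ≠ 11 → 2*j < d).
Before skip: (j > -4 ∧ (5/2)*pos ≠ 5) → (2*pos ≠ 11 → 2*j < d)
Then branch requires (j > -4 ∧ (5/2)*d ≠ 45/2) → (2*d ≠ 25 → 2*j < d); else branch requires (j > -4 ∧ (5/2)*pos ≠ (5/2)*j + 5) → (2*pos ≠ 2*j + 11 → 2*j < d).
Before the if: (j ≠ 6 → ((j > -4 ∧ (5/2)*d ≠ 45/2) → (2*d ≠ 25 → 2*j < d))) ∧ ((¬(j ≠ 6)) → ((j > -4 ∧ (5/2)*pos ≠ (5/2)*j + 5) → (2*pos ≠ 2*j + 11 → 2*j < d)))
Before the loop (bound <=1), unroll the exhaustion recursion (WP_0 = exit-now case; WP_j = one more guarded iteration, up to j = 1):
  WP_0: (¬(2*pos ≠ 4)) ∧ (j ≠ 6 → ((j > -4 ∧ (5/2)*d ≠ 45/2) → (2*d ≠ 25 → 2*j < d))) ∧ ((¬(j ≠ 6)) → ((j > -4 ∧ (5/2)*pos ≠ (5/2)*j + 5) → (2*pos ≠ 2*j + 11 → 2*j < d)))
  WP_1: (2*pos ≠ 4 → ((¬(2*pos ≠ 4)) ∧ (3*j ≠ 0 → ((3*j > -10 ∧ (5/2)*d ≠ 45/2) → (2*d ≠ 25 → 6*j < d - 12))) ∧ ((¬(3*j ≠ 0)) → ((3*j > -10 ∧ (5/2)*pos ≠ (15/2)*j + 20) → (2*pos ≠ 6*j + 23 → 6*j < d - 12))))) ∧ ((¬(2*pos ≠ 4)) → ((j ≠ 6 → ((j > -4 ∧ (5/2)*d ≠ 45/2) → (2*d ≠ 25 → 2*j < d))) ∧ ((¬(j ≠ 6)) → ((j > -4 ∧ (5/2)*pos ≠ (5/2)*j + 5) → (2*pos ≠ 2*j + 11 → 2*j < d)))))
So before the loop: (2*pos ≠ 4 → ((¬(2*pos ≠ 4)) ∧ (3*j ≠ 0 → ((3*j > -10 ∧ (5/2)*d ≠ 45/2) → (2*d ≠ 25 → 6*j < d - 12))) ∧ ((¬(3*j ≠ 0)) → ((3*j > -10 ∧ (5/2)*pos ≠ (15/2)*j + 20) → (2*pos ≠ 6*j + 23 → 6*j < d - 12))))) ∧ ((¬(2*pos ≠ 4)) → ((j ≠ 6 → ((j > -4 ∧ (5/2)*d ≠ 45/2) → (2*d ≠ 25 → 2*j < d))) ∧ ((¬(j ≠ 6)) → ((j > -4 ∧ (5/2)*pos ≠ (5/2)*j + 5) → (2*pos ≠ 2*j + 11 → 2*j < d)))))
Answer: WP = (2*pos ≠ 4 → ((¬(2*pos ≠ 4)) ∧ (3*j ≠ 0 → ((3*j > -10 ∧ (5/2)*d ≠ 45/2) → (2*d ≠ 25 → 6*j < d - 12))) ∧ ((¬(3*j ≠ 0)) → ((3*j > -10 ∧ (5/2)*pos ≠ (15/2)*j + 20) → (2*pos ≠ 6*j + 23 → 6*j < d - 12))))) ∧ ((¬(2*pos ≠ 4)) → ((j ≠ 6 → ((j > -4 ∧ (5/2)*d ≠ 45/2) → (2*d ≠ 25 → 2*j < d))) ∧ ((¬(j ≠ 6)) → ((j > -4 ∧ (5/2)*pos ≠ (5/2)*j + 5) → (2*pos ≠ 2*j + 11 → 2*j < d)))))


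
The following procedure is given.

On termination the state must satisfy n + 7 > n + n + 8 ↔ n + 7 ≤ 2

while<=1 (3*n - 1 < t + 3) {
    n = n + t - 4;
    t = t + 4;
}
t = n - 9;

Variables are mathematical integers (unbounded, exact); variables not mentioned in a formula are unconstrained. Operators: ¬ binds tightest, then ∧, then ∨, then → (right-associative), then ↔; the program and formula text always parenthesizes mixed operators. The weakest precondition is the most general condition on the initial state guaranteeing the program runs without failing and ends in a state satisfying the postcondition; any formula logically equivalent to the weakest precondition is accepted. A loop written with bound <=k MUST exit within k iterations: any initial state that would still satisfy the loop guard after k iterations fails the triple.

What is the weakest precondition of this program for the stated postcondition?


Working backward. After the program, the postcondition n + 7 > n + n + 8 ↔ n + 7 ≤ 2 must hold; in canonical form it is n < -1 ↔ n ≤ -5.
Before t := n - 9: n < -1 ↔ n ≤ -5
Before the loop (bound <=1), unroll the exhaustion recursion (WP_0 = exit-now case; WP_j = one more guarded iteration, up to j = 1):
  WP_0: (¬(3*n < t + 4)) ∧ (n < -1 ↔ n ≤ -5)
  WP_1: (3*n < t + 4 → ((¬(3*n + 2*t < 20)) ∧ (n + t < 3 ↔ n + t ≤ -1))) ∧ ((¬(3*n < t + 4)) → (n < -1 ↔ n ≤ -5))
So before the loop: (3*n < t + 4 → ((¬(3*n + 2*t < 20)) ∧ (n + t < 3 ↔ n + t ≤ -1))) ∧ ((¬(3*n < t + 4)) → (n < -1 ↔ n ≤ -5))
Answer: WP = (3*n < t + 4 → ((¬(3*n + 2*t < 20)) ∧ (n + t < 3 ↔ n + t ≤ -1))) ∧ ((¬(3*n < t + 4)) → (n < -1 ↔ n ≤ -5))


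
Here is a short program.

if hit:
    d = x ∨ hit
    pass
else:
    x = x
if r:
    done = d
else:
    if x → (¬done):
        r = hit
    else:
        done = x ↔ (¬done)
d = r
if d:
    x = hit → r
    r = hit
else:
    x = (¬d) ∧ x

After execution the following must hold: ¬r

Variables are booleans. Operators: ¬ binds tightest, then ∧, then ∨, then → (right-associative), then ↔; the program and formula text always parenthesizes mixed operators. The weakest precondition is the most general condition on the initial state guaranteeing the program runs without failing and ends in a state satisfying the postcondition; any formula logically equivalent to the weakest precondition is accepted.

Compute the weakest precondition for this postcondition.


Working backward. After the program, ¬r must hold.
Then branch requires ¬hit; else branch requires ¬r.
Before the if: (d → (¬hit)) ∧ ((¬d) → (¬r))
Before d := r: r → (¬hit)
Then branch requires r → (¬hit); else branch requires ((x → (¬done)) → (hit → (¬hit))) ∧ ((¬(x → (¬done))) → (r → (¬hit))).
Before the if: (r → (r → (¬hit))) ∧ ((¬r) → (((x → (¬done)) → (hit → (¬hit))) ∧ ((¬(x → (¬done))) → (r → (¬hit)))))
Then branch requires (r → (r → (¬hit))) ∧ ((¬r) → (((x → (¬done)) → (hit → (¬hit))) ∧ ((¬(x → (¬done))) → (r → (¬hit))))); else branch requires (r → (r → (¬hit))) ∧ ((¬r) → (((x → (¬done)) → (hit → (¬hit))) ∧ ((¬(x → (¬done))) → (r → (¬hit))))).
Before the if: (hit → ((r → (r → (¬hit))) ∧ ((¬r) → (((x → (¬done)) → (hit → (¬hit))) ∧ ((¬(x → (¬done))) → (r → (¬hit))))))) ∧ ((¬hit) → ((r → (r → (¬hit))) ∧ ((¬r) → (((x → (¬done)) → (hit → (¬hit))) ∧ ((¬(x → (¬done))) → (r → (¬hit)))))))
Answer: WP = (hit → ((r → (r → (¬hit))) ∧ ((¬r) → (((x → (¬done)) → (hit → (¬hit))) ∧ ((¬(x → (¬done))) → (r → (¬hit))))))) ∧ ((¬hit) → ((r → (r → (¬hit))) ∧ ((¬r) → (((x → (¬done)) → (hit → (¬hit))) ∧ ((¬(x → (¬done))) → (r → (¬hit)))))))


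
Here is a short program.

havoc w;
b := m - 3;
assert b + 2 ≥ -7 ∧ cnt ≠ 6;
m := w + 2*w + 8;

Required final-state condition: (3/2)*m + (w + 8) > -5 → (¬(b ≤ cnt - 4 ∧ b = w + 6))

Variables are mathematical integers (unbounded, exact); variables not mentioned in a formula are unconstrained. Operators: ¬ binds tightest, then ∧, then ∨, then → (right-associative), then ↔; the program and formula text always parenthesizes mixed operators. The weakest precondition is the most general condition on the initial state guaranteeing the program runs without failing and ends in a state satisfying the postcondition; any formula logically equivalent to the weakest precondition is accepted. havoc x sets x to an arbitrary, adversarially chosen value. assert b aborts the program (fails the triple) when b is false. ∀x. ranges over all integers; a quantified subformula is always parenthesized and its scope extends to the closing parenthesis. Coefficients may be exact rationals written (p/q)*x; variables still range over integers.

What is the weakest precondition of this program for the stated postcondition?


Working backward. After the program, the postcondition (3/2)*m + (w + 8) > -5 → (¬(b ≤ cnt - 4 ∧ b = w + 6)) must hold; in canonical form it is (3/2)*m + w > -13 → (¬(b ≤ cnt - 4 ∧ b = w + 6)).
Before m := w + 2*w + 8: (11/2)*w > -25 → (¬(b ≤ cnt - 4 ∧ b = w + 6))
Before assert b + 2 ≥ -7 ∧ cnt ≠ 6: b ≥ -9 ∧ cnt ≠ 6 ∧ ((11/2)*w > -25 → (¬(b ≤ cnt - 4 ∧ b = w + 6)))
Before b := m - 3: m ≥ -6 ∧ cnt ≠ 6 ∧ ((11/2)*w > -25 → (¬(m ≤ cnt - 1 ∧ m = w + 9)))
Before havoc w: ∀w_1. (m ≥ -6 ∧ cnt ≠ 6 ∧ ((11/2)*w_1 > -25 → (¬(m ≤ cnt - 1 ∧ m = w_1 + 9))))
Answer: WP = ∀w_1. (m ≥ -6 ∧ cnt ≠ 6 ∧ ((11/2)*w_1 > -25 → (¬(m ≤ cnt - 1 ∧ m = w_1 + 9))))


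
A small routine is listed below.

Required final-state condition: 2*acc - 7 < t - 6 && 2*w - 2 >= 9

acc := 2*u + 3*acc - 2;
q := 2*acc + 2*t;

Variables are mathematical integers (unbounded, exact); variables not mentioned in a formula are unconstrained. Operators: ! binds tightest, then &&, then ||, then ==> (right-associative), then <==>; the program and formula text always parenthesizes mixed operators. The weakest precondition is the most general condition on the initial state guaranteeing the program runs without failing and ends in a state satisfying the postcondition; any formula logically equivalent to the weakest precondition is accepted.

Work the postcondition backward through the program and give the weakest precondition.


Working backward. After the program, the postcondition 2*acc - 7 < t - 6 && 2*w - 2 >= 9 must hold; in canonical form it is 2*acc < t + 1 && 2*w >= 11.
Before q := 2*acc + 2*t: 2*acc < t + 1 && 2*w >= 11
Before acc := 2*u + 3*acc - 2: 6*acc + 4*u < t + 5 && 2*w >= 11
Answer: WP = 6*acc + 4*u < t + 5 && 2*w >= 11


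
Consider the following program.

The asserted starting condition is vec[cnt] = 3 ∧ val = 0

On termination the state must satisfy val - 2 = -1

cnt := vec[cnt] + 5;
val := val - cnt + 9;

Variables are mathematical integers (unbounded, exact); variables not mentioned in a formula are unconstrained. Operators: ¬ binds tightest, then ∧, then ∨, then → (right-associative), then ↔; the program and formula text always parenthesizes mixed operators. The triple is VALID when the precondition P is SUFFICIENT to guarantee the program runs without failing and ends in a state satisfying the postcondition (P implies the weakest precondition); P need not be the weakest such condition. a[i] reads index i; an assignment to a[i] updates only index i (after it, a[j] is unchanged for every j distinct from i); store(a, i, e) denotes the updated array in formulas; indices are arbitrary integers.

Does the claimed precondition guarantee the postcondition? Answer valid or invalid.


Working backward. After the program, the postcondition val - 2 = -1 must hold; in canonical form it is val = 1.
Before val := val - cnt + 9: val = cnt - 8
Before cnt := vec[cnt] + 5: val = vec[cnt] - 3
The weakest precondition is val = vec[cnt] - 3.
Check whether vec[cnt] = 3 ∧ val = 0 implies it.
Every state satisfying the precondition satisfies the weakest precondition: the implication holds.
Answer: valid


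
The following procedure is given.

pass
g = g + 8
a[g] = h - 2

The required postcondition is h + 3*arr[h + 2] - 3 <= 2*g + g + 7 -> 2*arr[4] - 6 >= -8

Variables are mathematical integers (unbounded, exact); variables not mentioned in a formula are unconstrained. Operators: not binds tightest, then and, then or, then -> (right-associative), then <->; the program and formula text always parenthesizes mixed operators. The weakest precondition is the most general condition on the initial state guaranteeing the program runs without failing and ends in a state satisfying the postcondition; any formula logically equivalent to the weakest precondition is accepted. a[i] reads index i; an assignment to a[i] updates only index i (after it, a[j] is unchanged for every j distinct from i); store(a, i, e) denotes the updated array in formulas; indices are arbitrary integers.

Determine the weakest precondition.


Working backward. After the program, the postcondition h + 3*arr[h + 2] - 3 <= 2*g + g + 7 -> 2*arr[4] - 6 >= -8 must hold; in canonical form it is 3*arr[h + 2] + h <= 3*g + 10 -> 2*arr[4] >= -2.
Before a[g] := h - 2: 3*arr[h + 2] + h <= 3*g + 10 -> 2*arr[4] >= -2
Before g := g + 8: 3*arr[h + 2] + h <= 3*g + 34 -> 2*arr[4] >= -2
Before skip: 3*arr[h + 2] + h <= 3*g + 34 -> 2*arr[4] >= -2
Answer: WP = 3*arr[h + 2] + h <= 3*g + 34 -> 2*arr[4] >= -2


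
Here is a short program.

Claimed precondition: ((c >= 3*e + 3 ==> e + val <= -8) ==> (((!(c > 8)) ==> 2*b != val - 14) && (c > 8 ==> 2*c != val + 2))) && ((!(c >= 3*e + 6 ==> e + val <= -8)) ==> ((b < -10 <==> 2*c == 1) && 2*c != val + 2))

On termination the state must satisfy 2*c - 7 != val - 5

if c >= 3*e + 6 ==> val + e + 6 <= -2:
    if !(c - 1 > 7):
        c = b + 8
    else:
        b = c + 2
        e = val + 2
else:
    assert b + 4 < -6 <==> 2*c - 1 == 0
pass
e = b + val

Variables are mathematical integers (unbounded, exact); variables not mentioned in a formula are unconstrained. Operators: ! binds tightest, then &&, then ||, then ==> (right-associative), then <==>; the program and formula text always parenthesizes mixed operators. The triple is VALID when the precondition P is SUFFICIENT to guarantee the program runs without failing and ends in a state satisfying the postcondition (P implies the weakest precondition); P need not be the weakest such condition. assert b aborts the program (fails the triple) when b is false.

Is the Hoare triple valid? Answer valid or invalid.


Working backward. After the program, the postcondition 2*c - 7 != val - 5 must hold; in canonical form it is 2*c != val + 2.
Before e := b + val: 2*c != val + 2
Before skip: 2*c != val + 2
Then branch requires ((!(c > 8)) ==> 2*b != val - 14) && (c > 8 ==> 2*c != val + 2); else branch requires (b < -10 <==> 2*c == 1) && 2*c != val + 2.
Before the if: ((c >= 3*e + 6 ==> e + val <= -8) ==> (((!(c > 8)) ==> 2*b != val - 14) && (c > 8 ==> 2*c != val + 2))) && ((!(c >= 3*e + 6 ==> e + val <= -8)) ==> ((b < -10 <==> 2*c == 1) && 2*c != val + 2))
The weakest precondition is ((c >= 3*e + 6 ==> e + val <= -8) ==> (((!(c > 8)) ==> 2*b != val - 14) && (c > 8 ==> 2*c != val + 2))) && ((!(c >= 3*e + 6 ==> e + val <= -8)) ==> ((b < -10 <==> 2*c == 1) && 2*c != val + 2)).
Check whether ((c >= 3*e + 3 ==> e + val <= -8) ==> (((!(c > 8)) ==> 2*b != val - 14) && (c > 8 ==> 2*c != val + 2))) && ((!(c >= 3*e + 6 ==> e + val <= -8)) ==> ((b < -10 <==> 2*c == 1) && 2*c != val + 2)) implies it.
Countermodel: at the initial state b = -7, c = 3, e = 0, val = 0, the precondition holds but the weakest precondition fails.
Answer: invalid


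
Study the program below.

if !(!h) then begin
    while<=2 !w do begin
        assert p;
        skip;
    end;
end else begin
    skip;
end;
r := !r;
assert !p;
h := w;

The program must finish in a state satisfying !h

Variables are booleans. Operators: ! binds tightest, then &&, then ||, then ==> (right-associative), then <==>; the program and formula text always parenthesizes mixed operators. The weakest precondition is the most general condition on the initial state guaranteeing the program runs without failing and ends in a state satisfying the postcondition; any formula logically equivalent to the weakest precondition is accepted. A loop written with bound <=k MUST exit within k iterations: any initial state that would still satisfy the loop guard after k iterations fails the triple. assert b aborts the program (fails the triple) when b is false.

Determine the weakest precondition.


Working backward. After the program, !h must hold.
Before h := w: !w
Before assert !p: (!p) && (!w)
Before r := !r: (!p) && (!w)
Then branch requires ((!w) ==> (p && w && (w ==> ((!p) && (!w))))) && (w ==> ((!p) && (!w))); else branch requires (!p) && (!w).
Before the if: (h ==> (((!w) ==> (p && w && (w ==> ((!p) && (!w))))) && (w ==> ((!p) && (!w))))) && ((!h) ==> ((!p) && (!w)))
Answer: WP = (h ==> (((!w) ==> (p && w && (w ==> ((!p) && (!w))))) && (w ==> ((!p) && (!w))))) && ((!h) ==> ((!p) && (!w)))


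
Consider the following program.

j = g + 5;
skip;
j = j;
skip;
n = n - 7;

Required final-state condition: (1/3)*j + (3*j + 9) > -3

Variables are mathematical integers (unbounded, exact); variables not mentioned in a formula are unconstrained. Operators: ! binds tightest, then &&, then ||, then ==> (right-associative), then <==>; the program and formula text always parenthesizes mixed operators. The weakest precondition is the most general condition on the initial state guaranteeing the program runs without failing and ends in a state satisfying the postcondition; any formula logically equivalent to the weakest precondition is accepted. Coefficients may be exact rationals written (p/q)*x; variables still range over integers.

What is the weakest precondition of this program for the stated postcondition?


Working backward. After the program, the postcondition (1/3)*j + (3*j + 9) > -3 must hold; in canonical form it is (10/3)*j > -12.
Before n := n - 7: (10/3)*j > -12
Before skip: (10/3)*j > -12
Before j := j: (10/3)*j > -12
Before skip: (10/3)*j > -12
Before j := g + 5: (10/3)*g > -86/3
Answer: WP = (10/3)*g > -86/3


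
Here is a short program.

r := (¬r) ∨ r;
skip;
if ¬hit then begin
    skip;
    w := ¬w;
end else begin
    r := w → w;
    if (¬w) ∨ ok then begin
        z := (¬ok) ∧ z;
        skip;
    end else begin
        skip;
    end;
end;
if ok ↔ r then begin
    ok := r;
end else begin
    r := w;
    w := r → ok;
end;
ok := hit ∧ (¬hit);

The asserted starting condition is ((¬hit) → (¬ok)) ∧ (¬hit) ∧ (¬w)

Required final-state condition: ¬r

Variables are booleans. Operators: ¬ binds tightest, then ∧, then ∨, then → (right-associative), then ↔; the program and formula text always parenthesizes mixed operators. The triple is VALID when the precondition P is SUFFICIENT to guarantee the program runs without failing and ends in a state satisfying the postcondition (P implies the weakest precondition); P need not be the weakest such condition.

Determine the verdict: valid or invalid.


Working backward. After the program, ¬r must hold.
Before ok := hit ∧ (¬hit): ¬r
Then branch requires ¬r; else branch requires ¬w.
Before the if: ((ok ↔ r) → (¬r)) ∧ ((¬(ok ↔ r)) → (¬w))
Then branch requires ((ok ↔ r) → (¬r)) ∧ ((¬(ok ↔ r)) → w); else branch requires (((¬w) ∨ ok) → ((¬ok) ∧ ((¬ok) → (¬w)))) ∧ ((¬((¬w) ∨ ok)) → ((¬ok) ∧ ((¬ok) → (¬w)))).
Before the if: ((¬hit) → (((ok ↔ r) → (¬r)) ∧ ((¬(ok ↔ r)) → w))) ∧ (hit → ((((¬w) ∨ ok) → ((¬ok) ∧ ((¬ok) → (¬w)))) ∧ ((¬((¬w) ∨ ok)) → ((¬ok) ∧ ((¬ok) → (¬w))))))
Before skip: ((¬hit) → (((ok ↔ r) → (¬r)) ∧ ((¬(ok ↔ r)) → w))) ∧ (hit → ((((¬w) ∨ ok) → ((¬ok) ∧ ((¬ok) → (¬w)))) ∧ ((¬((¬w) ∨ ok)) → ((¬ok) ∧ ((¬ok) → (¬w))))))
Before r := (¬r) ∨ r: ((¬hit) → ((¬ok) ∧ ((¬ok) → w))) ∧ (hit → ((((¬w) ∨ ok) → ((¬ok) ∧ ((¬ok) → (¬w)))) ∧ ((¬((¬w) ∨ ok)) → ((¬ok) ∧ ((¬ok) → (¬w))))))
The weakest precondition is ((¬hit) → ((¬ok) ∧ ((¬ok) → w))) ∧ (hit → ((((¬w) ∨ ok) → ((¬ok) ∧ ((¬ok) → (¬w)))) ∧ ((¬((¬w) ∨ ok)) → ((¬ok) ∧ ((¬ok) → (¬w)))))).
Check whether ((¬hit) → (¬ok)) ∧ (¬hit) ∧ (¬w) implies it.
Countermodel: at the initial state hit = false, ok = false, w = false, the precondition holds but the weakest precondition fails.
Answer: invalid


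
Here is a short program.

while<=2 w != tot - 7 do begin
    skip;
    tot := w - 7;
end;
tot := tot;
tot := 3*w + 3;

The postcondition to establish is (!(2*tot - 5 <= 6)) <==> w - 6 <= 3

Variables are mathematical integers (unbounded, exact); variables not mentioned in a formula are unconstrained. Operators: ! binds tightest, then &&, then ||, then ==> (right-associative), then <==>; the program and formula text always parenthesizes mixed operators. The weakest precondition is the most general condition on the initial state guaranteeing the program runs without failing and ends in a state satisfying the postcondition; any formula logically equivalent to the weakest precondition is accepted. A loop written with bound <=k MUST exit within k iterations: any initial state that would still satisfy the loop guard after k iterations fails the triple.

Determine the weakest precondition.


Working backward. After the program, the postcondition (!(2*tot - 5 <= 6)) <==> w - 6 <= 3 must hold; in canonical form it is (!(2*tot <= 11)) <==> w <= 9.
Before tot := 3*w + 3: (!(6*w <= 5)) <==> w <= 9
Before tot := tot: (!(6*w <= 5)) <==> w <= 9
Before the loop (bound <=2), unroll the exhaustion recursion (WP_0 = exit-now case; WP_j = one more guarded iteration, up to j = 2):
  WP_0: (!(w != tot - 7)) && ((!(6*w <= 5)) <==> w <= 9)
  WP_1: (!(w != tot - 7)) && ((!(w != tot - 7)) ==> ((!(6*w <= 5)) <==> w <= 9))
  WP_2: (!(w != tot - 7)) && ((!(w != tot - 7)) ==> ((!(6*w <= 5)) <==> w <= 9))
So before the loop: (!(w != tot - 7)) && ((!(w != tot - 7)) ==> ((!(6*w <= 5)) <==> w <= 9))
Answer: WP = (!(w != tot - 7)) && ((!(w != tot - 7)) ==> ((!(6*w <= 5)) <==> w <= 9))


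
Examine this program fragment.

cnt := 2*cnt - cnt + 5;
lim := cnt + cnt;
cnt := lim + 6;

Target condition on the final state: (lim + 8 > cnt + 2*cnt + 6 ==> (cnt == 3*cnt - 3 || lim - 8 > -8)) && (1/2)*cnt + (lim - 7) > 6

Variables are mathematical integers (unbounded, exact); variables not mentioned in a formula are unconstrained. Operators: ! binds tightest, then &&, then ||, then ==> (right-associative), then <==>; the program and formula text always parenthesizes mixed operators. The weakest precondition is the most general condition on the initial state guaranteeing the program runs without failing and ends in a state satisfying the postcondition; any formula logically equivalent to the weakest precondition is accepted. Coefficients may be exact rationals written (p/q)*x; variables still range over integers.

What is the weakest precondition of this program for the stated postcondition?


Working backward. After the program, the postcondition (lim + 8 > cnt + 2*cnt + 6 ==> (cnt == 3*cnt - 3 || lim - 8 > -8)) && (1/2)*cnt + (lim - 7) > 6 must hold; in canonical form it is (lim > 3*cnt - 2 ==> (2*cnt == 3 || lim > 0)) && (1/2)*cnt + lim > 13.
Before cnt := lim + 6: (2*lim < -16 ==> (2*lim == -9 || lim > 0)) && (3/2)*lim > 10
Before lim := cnt + cnt: (4*cnt < -16 ==> (4*cnt == -9 || 2*cnt > 0)) && 3*cnt > 10
Before cnt := 2*cnt - cnt + 5: (4*cnt < -36 ==> (4*cnt == -29 || 2*cnt > -10)) && 3*cnt > -5
Answer: WP = (4*cnt < -36 ==> (4*cnt == -29 || 2*cnt > -10)) && 3*cnt > -5


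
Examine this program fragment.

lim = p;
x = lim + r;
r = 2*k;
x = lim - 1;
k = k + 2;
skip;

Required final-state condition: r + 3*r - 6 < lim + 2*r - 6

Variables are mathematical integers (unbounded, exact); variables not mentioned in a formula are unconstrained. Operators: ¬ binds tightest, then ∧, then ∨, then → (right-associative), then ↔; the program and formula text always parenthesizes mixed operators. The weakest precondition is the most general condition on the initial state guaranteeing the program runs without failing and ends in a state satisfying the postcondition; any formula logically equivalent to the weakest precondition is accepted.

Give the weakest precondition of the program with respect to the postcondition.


Working backward. After the program, the postcondition r + 3*r - 6 < lim + 2*r - 6 must hold; in canonical form it is 2*r < lim.
Before skip: 2*r < lim
Before k := k + 2: 2*r < lim
Before x := lim - 1: 2*r < lim
Before r := 2*k: 4*k < lim
Before x := lim + r: 4*k < lim
Before lim := p: 4*k < p
Answer: WP = 4*k < p


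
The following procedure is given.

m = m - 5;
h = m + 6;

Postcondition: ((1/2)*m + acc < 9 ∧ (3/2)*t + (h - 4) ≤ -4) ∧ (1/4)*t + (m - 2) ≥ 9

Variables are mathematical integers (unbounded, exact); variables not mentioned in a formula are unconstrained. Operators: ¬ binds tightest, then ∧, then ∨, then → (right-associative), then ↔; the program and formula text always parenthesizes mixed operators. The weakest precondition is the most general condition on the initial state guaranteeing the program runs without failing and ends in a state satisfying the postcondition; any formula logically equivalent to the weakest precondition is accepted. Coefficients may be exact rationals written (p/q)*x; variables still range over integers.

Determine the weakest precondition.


Working backward. After the program, the postcondition ((1/2)*m + acc < 9 ∧ (3/2)*t + (h - 4) ≤ -4) ∧ (1/4)*t + (m - 2) ≥ 9 must hold; in canonical form it is acc + (1/2)*m < 9 ∧ h + (3/2)*t ≤ 0 ∧ m + (1/4)*t ≥ 11.
Before h := m + 6: acc + (1/2)*m < 9 ∧ m + (3/2)*t ≤ -6 ∧ m + (1/4)*t ≥ 11
Before m := m - 5: acc + (1/2)*m < 23/2 ∧ m + (3/2)*t ≤ -1 ∧ m + (1/4)*t ≥ 16
Answer: WP = acc + (1/2)*m < 23/2 ∧ m + (3/2)*t ≤ -1 ∧ m + (1/4)*t ≥ 16


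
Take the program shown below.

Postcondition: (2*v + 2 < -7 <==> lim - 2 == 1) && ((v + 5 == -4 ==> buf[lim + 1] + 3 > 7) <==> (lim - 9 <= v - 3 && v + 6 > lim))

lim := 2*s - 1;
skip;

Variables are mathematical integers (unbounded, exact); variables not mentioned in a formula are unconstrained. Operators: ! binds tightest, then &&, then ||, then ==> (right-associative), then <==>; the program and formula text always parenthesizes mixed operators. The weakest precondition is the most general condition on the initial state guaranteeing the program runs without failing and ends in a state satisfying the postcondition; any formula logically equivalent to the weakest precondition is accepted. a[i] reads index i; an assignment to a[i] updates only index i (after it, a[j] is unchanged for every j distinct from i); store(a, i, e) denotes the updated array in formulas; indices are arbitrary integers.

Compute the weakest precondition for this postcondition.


Working backward. After the program, the postcondition (2*v + 2 < -7 <==> lim - 2 == 1) && ((v + 5 == -4 ==> buf[lim + 1] + 3 > 7) <==> (lim - 9 <= v - 3 && v + 6 > lim)) must hold; in canonical form it is (2*v < -9 <==> lim == 3) && ((v == -9 ==> buf[lim + 1] > 4) <==> (lim <= v + 6 && v > lim - 6)).
Before skip: (2*v < -9 <==> lim == 3) && ((v == -9 ==> buf[lim + 1] > 4) <==> (lim <= v + 6 && v > lim - 6))
Before lim := 2*s - 1: (2*v < -9 <==> 2*s == 4) && ((v == -9 ==> buf[2*s] > 4) <==> (2*s <= v + 7 && v > 2*s - 7))
Answer: WP = (2*v < -9 <==> 2*s == 4) && ((v == -9 ==> buf[2*s] > 4) <==> (2*s <= v + 7 && v > 2*s - 7))


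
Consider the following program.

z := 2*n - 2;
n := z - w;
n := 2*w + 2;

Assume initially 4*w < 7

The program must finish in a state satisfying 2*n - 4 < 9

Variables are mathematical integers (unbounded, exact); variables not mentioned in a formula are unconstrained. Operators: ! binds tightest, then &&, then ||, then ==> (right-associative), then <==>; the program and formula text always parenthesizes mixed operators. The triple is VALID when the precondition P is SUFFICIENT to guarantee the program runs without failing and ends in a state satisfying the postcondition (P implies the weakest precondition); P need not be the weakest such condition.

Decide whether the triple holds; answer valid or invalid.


Working backward. After the program, the postcondition 2*n - 4 < 9 must hold; in canonical form it is 2*n < 13.
Before n := 2*w + 2: 4*w < 9
Before n := z - w: 4*w < 9
Before z := 2*n - 2: 4*w < 9
The weakest precondition is 4*w < 9.
Check whether 4*w < 7 implies it.
Every state satisfying the precondition satisfies the weakest precondition: the implication holds.
Answer: valid


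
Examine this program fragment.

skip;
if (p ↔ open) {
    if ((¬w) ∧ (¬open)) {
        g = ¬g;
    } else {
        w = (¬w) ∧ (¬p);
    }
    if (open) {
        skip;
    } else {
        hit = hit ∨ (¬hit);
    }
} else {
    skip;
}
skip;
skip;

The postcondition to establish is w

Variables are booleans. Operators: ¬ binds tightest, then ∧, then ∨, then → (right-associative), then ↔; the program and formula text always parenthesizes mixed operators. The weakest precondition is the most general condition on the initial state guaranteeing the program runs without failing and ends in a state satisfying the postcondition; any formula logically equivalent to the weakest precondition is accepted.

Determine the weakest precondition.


Working backward. After the program, w must hold.
Before skip: w
Before skip: w
Then branch requires (((¬w) ∧ (¬open)) → ((open → w) ∧ ((¬open) → w))) ∧ ((¬((¬w) ∧ (¬open))) → ((open → ((¬w) ∧ (¬p))) ∧ ((¬open) → ((¬w) ∧ (¬p))))); else branch requires w.
Before the if: ((p ↔ open) → ((((¬w) ∧ (¬open)) → ((open → w) ∧ ((¬open) → w))) ∧ ((¬((¬w) ∧ (¬open))) → ((open → ((¬w) ∧ (¬p))) ∧ ((¬open) → ((¬w) ∧ (¬p))))))) ∧ ((¬(p ↔ open)) → w)
Before skip: ((p ↔ open) → ((((¬w) ∧ (¬open)) → ((open → w) ∧ ((¬open) → w))) ∧ ((¬((¬w) ∧ (¬open))) → ((open → ((¬w) ∧ (¬p))) ∧ ((¬open) → ((¬w) ∧ (¬p))))))) ∧ ((¬(p ↔ open)) → w)
Answer: WP = ((p ↔ open) → ((((¬w) ∧ (¬open)) → ((open → w) ∧ ((¬open) → w))) ∧ ((¬((¬w) ∧ (¬open))) → ((open → ((¬w) ∧ (¬p))) ∧ ((¬open) → ((¬w) ∧ (¬p))))))) ∧ ((¬(p ↔ open)) → w)


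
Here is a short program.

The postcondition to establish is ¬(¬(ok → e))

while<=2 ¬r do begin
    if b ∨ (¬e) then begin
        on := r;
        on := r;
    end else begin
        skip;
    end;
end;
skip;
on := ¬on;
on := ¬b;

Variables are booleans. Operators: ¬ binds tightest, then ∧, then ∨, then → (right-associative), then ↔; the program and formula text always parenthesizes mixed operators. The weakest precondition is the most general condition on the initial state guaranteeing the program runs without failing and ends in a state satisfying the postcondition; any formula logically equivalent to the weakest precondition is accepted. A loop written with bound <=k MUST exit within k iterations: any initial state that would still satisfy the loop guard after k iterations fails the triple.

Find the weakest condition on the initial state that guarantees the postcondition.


Working backward. After the program, the postcondition ¬(¬(ok → e)) must hold; in canonical form it is ok → e.
Before on := ¬b: ok → e
Before on := ¬on: ok → e
Before skip: ok → e
Before the loop (bound <=2), unroll the exhaustion recursion (WP_0 = exit-now case; WP_j = one more guarded iteration, up to j = 2):
  WP_0: r ∧ (ok → e)
  WP_1: ((¬r) → (((b ∨ (¬e)) → (r ∧ (ok → e))) ∧ ((¬(b ∨ (¬e))) → (r ∧ (ok → e))))) ∧ (r → (ok → e))
  WP_2: ((¬r) → (((b ∨ (¬e)) → (((¬r) → (((b ∨ (¬e)) → (r ∧ (ok → e))) ∧ ((¬(b ∨ (¬e))) → (r ∧ (ok → e))))) ∧ (r → (ok → e)))) ∧ ((¬(b ∨ (¬e))) → (((¬r) → (((b ∨ (¬e)) → (r ∧ (ok → e))) ∧ ((¬(b ∨ (¬e))) → (r ∧ (ok → e))))) ∧ (r → (ok → e)))))) ∧ (r → (ok → e))
So before the loop: ((¬r) → (((b ∨ (¬e)) → (((¬r) → (((b ∨ (¬e)) → (r ∧ (ok → e))) ∧ ((¬(b ∨ (¬e))) → (r ∧ (ok → e))))) ∧ (r → (ok → e)))) ∧ ((¬(b ∨ (¬e))) → (((¬r) → (((b ∨ (¬e)) → (r ∧ (ok → e))) ∧ ((¬(b ∨ (¬e))) → (r ∧ (ok → e))))) ∧ (r → (ok → e)))))) ∧ (r → (ok → e))
Answer: WP = ((¬r) → (((b ∨ (¬e)) → (((¬r) → (((b ∨ (¬e)) → (r ∧ (ok → e))) ∧ ((¬(b ∨ (¬e))) → (r ∧ (ok → e))))) ∧ (r → (ok → e)))) ∧ ((¬(b ∨ (¬e))) → (((¬r) → (((b ∨ (¬e)) → (r ∧ (ok → e))) ∧ ((¬(b ∨ (¬e))) → (r ∧ (ok → e))))) ∧ (r → (ok → e)))))) ∧ (r → (ok → e))


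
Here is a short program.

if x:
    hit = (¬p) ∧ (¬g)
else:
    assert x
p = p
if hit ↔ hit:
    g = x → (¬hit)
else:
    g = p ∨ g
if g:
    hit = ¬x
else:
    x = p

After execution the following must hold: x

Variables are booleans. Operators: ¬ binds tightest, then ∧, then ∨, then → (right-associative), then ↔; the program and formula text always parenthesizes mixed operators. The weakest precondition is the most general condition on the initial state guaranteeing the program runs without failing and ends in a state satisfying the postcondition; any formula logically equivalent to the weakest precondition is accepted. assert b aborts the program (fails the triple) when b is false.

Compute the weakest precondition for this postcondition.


Working backward. After the program, x must hold.
Then branch requires x; else branch requires p.
Before the if: (g → x) ∧ ((¬g) → p)
Then branch requires ((x → (¬hit)) → x) ∧ ((¬(x → (¬hit))) → p); else branch requires ((p ∨ g) → x) ∧ ((¬(p ∨ g)) → p).
Before the if: ((x → (¬hit)) → x) ∧ ((¬(x → (¬hit))) → p)
Before p := p: ((x → (¬hit)) → x) ∧ ((¬(x → (¬hit))) → p)
Then branch requires ((x → (¬((¬p) ∧ (¬g)))) → x) ∧ ((¬(x → (¬((¬p) ∧ (¬g))))) → p); else branch requires x ∧ ((x → (¬hit)) → x) ∧ ((¬(x → (¬hit))) → p).
Before the if: (x → (((x → (¬((¬p) ∧ (¬g)))) → x) ∧ ((¬(x → (¬((¬p) ∧ (¬g))))) → p))) ∧ ((¬x) → (x ∧ ((x → (¬hit)) → x) ∧ ((¬(x → (¬hit))) → p)))
Answer: WP = (x → (((x → (¬((¬p) ∧ (¬g)))) → x) ∧ ((¬(x → (¬((¬p) ∧ (¬g))))) → p))) ∧ ((¬x) → (x ∧ ((x → (¬hit)) → x) ∧ ((¬(x → (¬hit))) → p)))
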